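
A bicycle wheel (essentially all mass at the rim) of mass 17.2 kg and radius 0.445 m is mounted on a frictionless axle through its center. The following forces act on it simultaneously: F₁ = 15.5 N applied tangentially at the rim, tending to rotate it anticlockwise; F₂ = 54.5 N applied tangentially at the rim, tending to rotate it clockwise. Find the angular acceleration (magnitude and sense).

α ≈ 5.10 rad/s², clockwise

I = MR² = (17.2)(0.445)² = 3.406 kg·m².
Taking anticlockwise as positive: τ₁ = +(15.5)(0.445) = +6.897 N·m; τ₂ = −(54.5)(0.445) = −24.25 N·m.
Net torque τ = -17.36 N·m.
α = τ/I = -17.36/3.406 = -5.095 rad/s².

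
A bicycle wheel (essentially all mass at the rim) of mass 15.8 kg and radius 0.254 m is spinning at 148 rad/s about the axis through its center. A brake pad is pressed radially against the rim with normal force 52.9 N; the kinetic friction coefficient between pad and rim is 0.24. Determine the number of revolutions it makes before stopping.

≈ 551 revolutions

I = MR² = (15.8)(0.254)² = 1.019 kg·m².
Friction force f = μN = (0.24)(52.9) = 12.70 N at the rim; torque magnitude τ = fR = 3.225 N·m, opposing ω.
|α| = τ/I = 3.225/1.019 = 3.164 rad/s² (deceleration).
ω² = ω₀² − 2|α|θ with ω = 0 ⇒ θ = ω₀²/(2|α|) = 3462 rad = 551.0 rev.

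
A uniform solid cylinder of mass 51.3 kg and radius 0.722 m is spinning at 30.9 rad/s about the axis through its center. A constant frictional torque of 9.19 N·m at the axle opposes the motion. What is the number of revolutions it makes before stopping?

I = ½MR² = (1/2)(51.3)(0.722)² = 13.37 kg·m².
The net torque has magnitude 9.19 N·m, opposing ω.
|α| = τ/I = 9.190/13.37 = 0.6873 rad/s² (deceleration).
ω² = ω₀² − 2|α|θ with ω = 0 ⇒ θ = ω₀²/(2|α|) = 694.6 rad = 110.5 rev.

≈ 111 revolutions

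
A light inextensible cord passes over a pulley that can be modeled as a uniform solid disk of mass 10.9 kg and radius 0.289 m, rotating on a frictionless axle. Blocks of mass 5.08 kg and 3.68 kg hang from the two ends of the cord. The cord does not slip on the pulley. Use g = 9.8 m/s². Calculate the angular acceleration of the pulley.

α ≈ 3.34 rad/s²

I = ½MR² = (1/2)(10.9)(0.289)² = 0.4552 kg·m².
Heavier block: m₁g − T₁ = m₁a. Lighter block: T₂ − m₂g = m₂a.
Pulley: (T₁ − T₂)R = Iα = I(a/R), so T₁ − T₂ = (I/R²)a = (1/2)M_p a = 5.450·a.
Adding the three: (m₁ − m₂)g = (m₁ + m₂ + 5.450)a, so a = (5.08 − 3.68)(9.8)/(5.08 + 3.68 + 5.450) = 0.9655 m/s².
α = a/R = 0.9655/0.289 = 3.341 rad/s².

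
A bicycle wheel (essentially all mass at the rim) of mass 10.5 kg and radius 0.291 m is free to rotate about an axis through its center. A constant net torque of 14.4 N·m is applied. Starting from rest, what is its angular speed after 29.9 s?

ω ≈ 484 rad/s

I = MR² = (10.5)(0.291)² = 0.8892 kg·m².
α = τ/I = 14.4/0.8892 = 16.20 rad/s².
ω = ω₀ + αt = 0 + (16.20)(29.9) = 484.2 rad/s.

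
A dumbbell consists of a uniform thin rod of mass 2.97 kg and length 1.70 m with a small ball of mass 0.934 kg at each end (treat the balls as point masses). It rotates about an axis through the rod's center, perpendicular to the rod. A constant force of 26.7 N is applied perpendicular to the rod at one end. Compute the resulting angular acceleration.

α ≈ 11.0 rad/s²

I_rod = (1/12)ML² = (1/12)(2.97)(1.70)² = 0.7153 kg·m².
I_balls = 2·m·(L/2)² = 2(0.934)(0.8500)² = 1.350 kg·m².
Total I = 2.065 kg·m².
τ = F·(L/2) = (26.7)(0.850) = 22.70 N·m.
α = τ/I = 22.70/2.065 = 10.99 rad/s².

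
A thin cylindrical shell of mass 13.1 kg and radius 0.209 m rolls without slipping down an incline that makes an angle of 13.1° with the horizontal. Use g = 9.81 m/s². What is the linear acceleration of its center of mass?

Translation along the incline: Mg sinθ − f = Ma.
Rotation about the center: fR = Iα with I = MR². No-slip gives a = αR, so f = (I/R²)a = M a.
Substituting: Mg sinθ = (1 + 1.000)Ma, so a = g sinθ/(1 + 1.000) = (9.81) sin 13.1° / 2.000 = 1.112 m/s².

a ≈ 1.11 m/s²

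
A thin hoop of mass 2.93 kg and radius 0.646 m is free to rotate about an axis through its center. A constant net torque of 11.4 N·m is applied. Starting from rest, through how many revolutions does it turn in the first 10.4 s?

I = MR² = (2.93)(0.646)² = 1.223 kg·m².
α = τ/I = 11.4/1.223 = 9.323 rad/s².
θ = ½αt² = ½(9.323)(10.4)² = 504.2 rad.
Revolutions = θ/(2π) = 80.25.

≈ 80.2 revolutions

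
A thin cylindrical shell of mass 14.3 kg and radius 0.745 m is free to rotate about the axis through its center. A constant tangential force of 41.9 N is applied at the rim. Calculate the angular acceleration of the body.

α ≈ 3.93 rad/s²

I = MR² = (14.3)(0.745)² = 7.937 kg·m².
τ = F R = (41.9)(0.745) = 31.22 N·m.
Newton's second law for rotation, τ = Iα, gives α = τ/I = 31.22/7.937 = 3.933 rad/s².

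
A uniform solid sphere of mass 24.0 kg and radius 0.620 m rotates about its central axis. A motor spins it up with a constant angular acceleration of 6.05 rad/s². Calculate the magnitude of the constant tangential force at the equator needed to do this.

I = (2/5)MR² = (2/5)(24.0)(0.620)² = 3.690 kg·m².
The required torque is τ = Iα = (3.690)(6.050) = 22.33 N·m.
A tangential force at the equator gives τ = FR, so F = τ/R = 22.33/0.620 = 36.01 N.

F ≈ 36.0 N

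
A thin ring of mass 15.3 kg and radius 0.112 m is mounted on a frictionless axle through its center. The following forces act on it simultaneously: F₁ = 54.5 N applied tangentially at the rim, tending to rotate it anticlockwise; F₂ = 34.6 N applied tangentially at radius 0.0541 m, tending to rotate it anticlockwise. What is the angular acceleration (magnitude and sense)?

α ≈ 41.6 rad/s², anticlockwise

I = MR² = (15.3)(0.112)² = 0.1919 kg·m².
Taking anticlockwise as positive: τ₁ = +(54.5)(0.112) = +6.104 N·m; τ₂ = +(34.6)(0.0541) = +1.872 N·m.
Net torque τ = 7.976 N·m.
α = τ/I = 7.976/0.1919 = 41.56 rad/s².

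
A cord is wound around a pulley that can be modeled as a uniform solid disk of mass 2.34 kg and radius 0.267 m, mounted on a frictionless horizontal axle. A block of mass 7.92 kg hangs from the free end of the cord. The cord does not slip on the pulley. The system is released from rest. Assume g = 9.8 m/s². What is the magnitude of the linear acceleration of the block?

I = ½MR² = (1/2)(2.34)(0.267)² = 0.08341 kg·m².
Block: mg − T = ma. Pulley: TR = Iα. No-slip: a = αR, so T = (I/R²)a = 1.170·a.
Then mg = (m + 1.170)a, so a = (7.92)(9.8)/(7.92 + 1.170) = 8.539 m/s².

a ≈ 8.54 m/s²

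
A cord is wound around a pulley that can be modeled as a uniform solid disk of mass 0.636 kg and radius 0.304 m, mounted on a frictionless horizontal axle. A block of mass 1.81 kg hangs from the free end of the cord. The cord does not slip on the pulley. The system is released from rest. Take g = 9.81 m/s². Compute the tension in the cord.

I = ½MR² = (1/2)(0.636)(0.304)² = 0.02939 kg·m².
Block: mg − T = ma. Pulley: TR = Iα. No-slip: a = αR, so T = (I/R²)a = 0.3180·a.
Then mg = (m + 0.3180)a, so a = (1.81)(9.81)/(1.81 + 0.3180) = 8.344 m/s².
T = 0.3180·a = 2.653 N.

T ≈ 2.65 N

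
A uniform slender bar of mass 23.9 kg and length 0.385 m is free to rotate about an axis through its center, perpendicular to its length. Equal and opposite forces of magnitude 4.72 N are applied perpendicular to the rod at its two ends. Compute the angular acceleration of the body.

I = (1/12)ML² = (1/12)(23.9)(0.385)² = 0.2952 kg·m².
The couple gives τ = F·(L/2) + F·(L/2) = F L = (4.72)(0.385) = 1.817 N·m.
From τ = Iα: α = 1.817/0.2952 = 6.156 rad/s².

α ≈ 6.16 rad/s²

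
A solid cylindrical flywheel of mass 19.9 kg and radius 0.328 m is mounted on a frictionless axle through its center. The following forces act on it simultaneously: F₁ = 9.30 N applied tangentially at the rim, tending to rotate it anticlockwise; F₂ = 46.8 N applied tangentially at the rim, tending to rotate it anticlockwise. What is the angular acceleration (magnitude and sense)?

α ≈ 17.2 rad/s², anticlockwise

I = ½MR² = (1/2)(19.9)(0.328)² = 1.070 kg·m².
Taking anticlockwise as positive: τ₁ = +(9.30)(0.328) = +3.050 N·m; τ₂ = +(46.8)(0.328) = +15.35 N·m.
Net torque τ = 18.40 N·m.
α = τ/I = 18.40/1.070 = 17.19 rad/s².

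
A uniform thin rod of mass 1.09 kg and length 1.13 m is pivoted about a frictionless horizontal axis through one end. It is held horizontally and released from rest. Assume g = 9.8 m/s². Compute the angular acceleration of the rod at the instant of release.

About the pivot, I = (1/3)ML² = (1/3)(1.09)(1.13)² = 0.4639 kg·m².
The weight acts at the center, a distance L/2 = 0.5650 m from the pivot; τ = Mg(L/2) = 6.035 N·m.
α = τ/I = 6.035/0.4639 = 13.01 rad/s².

α ≈ 13.0 rad/s²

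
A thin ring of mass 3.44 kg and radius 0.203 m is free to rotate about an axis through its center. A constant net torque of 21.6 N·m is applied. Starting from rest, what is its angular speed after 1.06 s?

ω ≈ 162 rad/s

I = MR² = (3.44)(0.203)² = 0.1418 kg·m².
α = τ/I = 21.6/0.1418 = 152.4 rad/s².
ω = ω₀ + αt = 0 + (152.4)(1.06) = 161.5 rad/s.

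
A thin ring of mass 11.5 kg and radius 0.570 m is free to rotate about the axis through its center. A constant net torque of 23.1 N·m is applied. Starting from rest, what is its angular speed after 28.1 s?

I = MR² = (11.5)(0.570)² = 3.736 kg·m².
α = τ/I = 23.1/3.736 = 6.183 rad/s².
ω = ω₀ + αt = 0 + (6.183)(28.1) = 173.7 rad/s.

ω ≈ 174 rad/s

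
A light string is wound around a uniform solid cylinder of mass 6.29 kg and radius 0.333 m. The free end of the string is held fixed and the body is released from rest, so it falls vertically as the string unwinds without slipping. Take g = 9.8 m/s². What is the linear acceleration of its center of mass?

Translation: Mg − T = Ma. Rotation about the center: TR = Iα with I = ½MR².
With a = αR: T = (I/R²)a = (1/2)M a, so Mg = (1 + 0.5000)Ma.
a = g/(1 + 0.5000) = 9.8/1.500 = 6.533 m/s².

a ≈ 6.53 m/s²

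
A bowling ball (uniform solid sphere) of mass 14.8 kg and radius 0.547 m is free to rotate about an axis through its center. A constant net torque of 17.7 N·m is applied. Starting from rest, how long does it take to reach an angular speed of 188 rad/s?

t ≈ 18.8 s

I = (2/5)MR² = (2/5)(14.8)(0.547)² = 1.771 kg·m².
α = τ/I = 17.7/1.771 = 9.993 rad/s².
ω = αt ⇒ t = ω/α = 188/9.993 = 18.81 s.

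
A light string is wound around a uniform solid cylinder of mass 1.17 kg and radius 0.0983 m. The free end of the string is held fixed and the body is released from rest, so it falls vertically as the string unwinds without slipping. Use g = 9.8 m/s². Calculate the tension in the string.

Translation: Mg − T = Ma. Rotation about the center: TR = Iα with I = ½MR².
With a = αR: T = (I/R²)a = (1/2)M a, so Mg = (1 + 0.5000)Ma.
a = g/(1 + 0.5000) = 9.8/1.500 = 6.533 m/s².
T = 0.5000·M·a = (0.5000)(1.17)(6.533) = 3.822 N.

T ≈ 3.82 N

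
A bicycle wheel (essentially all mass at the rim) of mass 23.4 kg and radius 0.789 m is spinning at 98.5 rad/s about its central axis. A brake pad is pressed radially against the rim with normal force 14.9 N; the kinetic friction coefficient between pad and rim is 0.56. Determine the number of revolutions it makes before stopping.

≈ 1710 revolutions

I = MR² = (23.4)(0.789)² = 14.57 kg·m².
Friction force f = μN = (0.56)(14.9) = 8.344 N at the rim; torque magnitude τ = fR = 6.583 N·m, opposing ω.
|α| = τ/I = 6.583/14.57 = 0.4519 rad/s² (deceleration).
ω² = ω₀² − 2|α|θ with ω = 0 ⇒ θ = ω₀²/(2|α|) = 10730 rad = 1708 rev.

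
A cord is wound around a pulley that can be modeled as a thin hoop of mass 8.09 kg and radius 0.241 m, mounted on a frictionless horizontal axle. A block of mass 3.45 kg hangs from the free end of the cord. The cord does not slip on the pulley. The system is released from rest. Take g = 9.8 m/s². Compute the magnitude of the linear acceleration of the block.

I = MR² = (8.09)(0.241)² = 0.4699 kg·m².
Block: mg − T = ma. Pulley: TR = Iα. No-slip: a = αR, so T = (I/R²)a = 8.090·a.
Then mg = (m + 8.090)a, so a = (3.45)(9.8)/(3.45 + 8.090) = 2.930 m/s².

a ≈ 2.93 m/s²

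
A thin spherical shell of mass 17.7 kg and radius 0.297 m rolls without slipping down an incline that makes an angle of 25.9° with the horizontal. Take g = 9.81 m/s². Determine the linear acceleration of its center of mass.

Translation along the incline: Mg sinθ − f = Ma.
Rotation about the center: fR = Iα with I = (2/3)MR². No-slip gives a = αR, so f = (I/R²)a = (2/3)M a.
Substituting: Mg sinθ = (1 + 0.6667)Ma, so a = g sinθ/(1 + 0.6667) = (9.81) sin 25.9° / 1.667 = 2.571 m/s².

a ≈ 2.57 m/s²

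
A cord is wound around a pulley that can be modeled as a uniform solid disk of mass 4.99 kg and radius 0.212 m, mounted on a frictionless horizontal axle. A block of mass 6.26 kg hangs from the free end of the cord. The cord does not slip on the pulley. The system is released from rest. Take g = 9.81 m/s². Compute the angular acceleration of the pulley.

α ≈ 33.1 rad/s²

I = ½MR² = (1/2)(4.99)(0.212)² = 0.1121 kg·m².
Block: mg − T = ma. Pulley: TR = Iα. No-slip: a = αR, so T = (I/R²)a = 2.495·a.
Then mg = (m + 2.495)a, so a = (6.26)(9.81)/(6.26 + 2.495) = 7.014 m/s².
α = a/R = 7.014/0.212 = 33.09 rad/s².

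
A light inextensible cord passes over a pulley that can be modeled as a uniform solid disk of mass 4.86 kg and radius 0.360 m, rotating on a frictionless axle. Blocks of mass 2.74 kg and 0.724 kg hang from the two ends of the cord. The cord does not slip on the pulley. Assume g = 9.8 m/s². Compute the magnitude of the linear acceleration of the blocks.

a ≈ 3.35 m/s²

I = ½MR² = (1/2)(4.86)(0.360)² = 0.3149 kg·m².
Heavier block: m₁g − T₁ = m₁a. Lighter block: T₂ − m₂g = m₂a.
Pulley: (T₁ − T₂)R = Iα = I(a/R), so T₁ − T₂ = (I/R²)a = (1/2)M_p a = 2.430·a.
Adding the three: (m₁ − m₂)g = (m₁ + m₂ + 2.430)a, so a = (2.74 − 0.724)(9.8)/(2.74 + 0.724 + 2.430) = 3.352 m/s².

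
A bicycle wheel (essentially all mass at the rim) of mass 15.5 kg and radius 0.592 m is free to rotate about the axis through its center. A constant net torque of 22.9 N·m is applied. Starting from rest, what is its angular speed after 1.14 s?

ω ≈ 4.81 rad/s

I = MR² = (15.5)(0.592)² = 5.432 kg·m².
α = τ/I = 22.9/5.432 = 4.216 rad/s².
ω = ω₀ + αt = 0 + (4.216)(1.14) = 4.806 rad/s.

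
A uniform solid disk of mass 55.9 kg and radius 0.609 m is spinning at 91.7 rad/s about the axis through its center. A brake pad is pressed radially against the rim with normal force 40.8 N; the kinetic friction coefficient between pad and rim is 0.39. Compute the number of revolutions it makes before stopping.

≈ 716 revolutions

I = ½MR² = (1/2)(55.9)(0.609)² = 10.37 kg·m².
Friction force f = μN = (0.39)(40.8) = 15.91 N at the rim; torque magnitude τ = fR = 9.690 N·m, opposing ω.
|α| = τ/I = 9.690/10.37 = 0.9348 rad/s² (deceleration).
ω² = ω₀² − 2|α|θ with ω = 0 ⇒ θ = ω₀²/(2|α|) = 4498 rad = 715.8 rev.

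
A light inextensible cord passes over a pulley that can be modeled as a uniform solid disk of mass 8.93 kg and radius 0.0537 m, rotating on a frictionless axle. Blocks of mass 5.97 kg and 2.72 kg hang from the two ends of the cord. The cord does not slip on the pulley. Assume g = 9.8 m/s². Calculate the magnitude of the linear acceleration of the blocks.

I = ½MR² = (1/2)(8.93)(0.0537)² = 0.01288 kg·m².
Heavier block: m₁g − T₁ = m₁a. Lighter block: T₂ − m₂g = m₂a.
Pulley: (T₁ − T₂)R = Iα = I(a/R), so T₁ − T₂ = (I/R²)a = (1/2)M_p a = 4.465·a.
Adding the three: (m₁ − m₂)g = (m₁ + m₂ + 4.465)a, so a = (5.97 − 2.72)(9.8)/(5.97 + 2.72 + 4.465) = 2.421 m/s².

a ≈ 2.42 m/s²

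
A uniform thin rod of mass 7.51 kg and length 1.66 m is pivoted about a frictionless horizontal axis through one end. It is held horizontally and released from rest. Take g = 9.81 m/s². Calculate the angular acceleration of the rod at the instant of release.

α ≈ 8.86 rad/s²

About the pivot, I = (1/3)ML² = (1/3)(7.51)(1.66)² = 6.898 kg·m².
The weight acts at the center, a distance L/2 = 0.8300 m from the pivot; τ = Mg(L/2) = 61.15 N·m.
α = τ/I = 61.15/6.898 = 8.864 rad/s².
(Equivalently α = (3g/(2L)) = 8.864 rad/s².)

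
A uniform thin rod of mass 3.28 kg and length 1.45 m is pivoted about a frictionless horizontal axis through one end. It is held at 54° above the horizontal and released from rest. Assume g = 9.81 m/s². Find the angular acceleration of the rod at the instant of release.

About the pivot, I = (1/3)ML² = (1/3)(3.28)(1.45)² = 2.299 kg·m².
The weight acts at the center, a distance L/2 = 0.7250 m from the pivot; τ = Mg(L/2) cos 54° = 13.71 N·m.
α = τ/I = 13.71/2.299 = 5.965 rad/s².

α ≈ 5.97 rad/s²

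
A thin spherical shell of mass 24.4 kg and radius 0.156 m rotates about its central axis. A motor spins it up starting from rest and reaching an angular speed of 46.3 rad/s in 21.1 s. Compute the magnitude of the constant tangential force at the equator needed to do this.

F ≈ 5.57 N

I = (2/3)MR² = (2/3)(24.4)(0.156)² = 0.3959 kg·m².
α = Δω/Δt = (46.3 − 0)/21.1 = 2.194 rad/s².
The required torque is τ = Iα = (0.3959)(2.194) = 0.8687 N·m.
A tangential force at the equator gives τ = FR, so F = τ/R = 0.8687/0.156 = 5.568 N.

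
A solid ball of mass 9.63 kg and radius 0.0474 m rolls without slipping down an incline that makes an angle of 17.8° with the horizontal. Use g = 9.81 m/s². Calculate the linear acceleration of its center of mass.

a ≈ 2.14 m/s²

Translation along the incline: Mg sinθ − f = Ma.
Rotation about the center: fR = Iα with I = (2/5)MR². No-slip gives a = αR, so f = (I/R²)a = (2/5)M a.
Substituting: Mg sinθ = (1 + 0.4000)Ma, so a = g sinθ/(1 + 0.4000) = (9.81) sin 17.8° / 1.400 = 2.142 m/s².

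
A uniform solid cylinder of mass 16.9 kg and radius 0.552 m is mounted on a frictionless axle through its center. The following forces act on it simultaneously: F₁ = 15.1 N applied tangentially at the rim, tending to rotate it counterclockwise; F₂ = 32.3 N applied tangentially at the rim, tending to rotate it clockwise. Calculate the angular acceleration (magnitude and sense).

α ≈ 3.69 rad/s², clockwise

I = ½MR² = (1/2)(16.9)(0.552)² = 2.575 kg·m².
Taking counterclockwise as positive: τ₁ = +(15.1)(0.552) = +8.335 N·m; τ₂ = −(32.3)(0.552) = −17.83 N·m.
Net torque τ = -9.494 N·m.
α = τ/I = -9.494/2.575 = -3.688 rad/s².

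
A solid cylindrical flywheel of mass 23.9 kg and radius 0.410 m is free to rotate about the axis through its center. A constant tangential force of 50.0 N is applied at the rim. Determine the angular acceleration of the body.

I = ½MR² = (1/2)(23.9)(0.410)² = 2.009 kg·m².
τ = F R = (50.0)(0.410) = 20.50 N·m.
From τ = Iα: α = 20.50/2.009 = 10.21 rad/s².

α ≈ 10.2 rad/s²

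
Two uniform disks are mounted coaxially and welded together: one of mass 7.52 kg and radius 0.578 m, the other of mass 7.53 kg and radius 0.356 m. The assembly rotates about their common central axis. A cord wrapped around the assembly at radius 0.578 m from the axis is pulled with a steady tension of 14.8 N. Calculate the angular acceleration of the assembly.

I = ½M₁R₁² + ½M₂R₂² = ½(7.52)(0.578)² + ½(7.53)(0.356)² = 1.733 kg·m².
τ = F r = (14.8)(0.578) = 8.554 N·m.
α = τ/I = 8.554/1.733 = 4.935 rad/s².

α ≈ 4.94 rad/s²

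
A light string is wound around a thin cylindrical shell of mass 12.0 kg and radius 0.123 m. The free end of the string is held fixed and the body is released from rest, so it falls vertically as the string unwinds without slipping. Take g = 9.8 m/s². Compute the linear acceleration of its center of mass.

Translation: Mg − T = Ma. Rotation about the center: TR = Iα with I = MR².
With a = αR: T = (I/R²)a = M a, so Mg = (1 + 1.000)Ma.
a = g/(1 + 1.000) = 9.8/2.000 = 4.900 m/s².

a ≈ 4.90 m/s²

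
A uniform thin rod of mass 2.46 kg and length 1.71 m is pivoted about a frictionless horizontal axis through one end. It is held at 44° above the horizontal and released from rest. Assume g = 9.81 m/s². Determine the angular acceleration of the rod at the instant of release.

About the pivot, I = (1/3)ML² = (1/3)(2.46)(1.71)² = 2.398 kg·m².
The weight acts at the center, a distance L/2 = 0.8550 m from the pivot; τ = Mg(L/2) cos 44° = 14.84 N·m.
α = τ/I = 14.84/2.398 = 6.190 rad/s².
(Equivalently α = (3g/(2L)) cos 44° = 6.190 rad/s².)

α ≈ 6.19 rad/s²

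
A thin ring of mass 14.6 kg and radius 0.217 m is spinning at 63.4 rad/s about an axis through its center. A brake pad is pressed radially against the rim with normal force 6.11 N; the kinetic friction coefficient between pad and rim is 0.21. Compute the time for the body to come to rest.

t ≈ 157 s

I = MR² = (14.6)(0.217)² = 0.6875 kg·m².
Friction force f = μN = (0.21)(6.11) = 1.283 N at the rim; torque magnitude τ = fR = 0.2784 N·m, opposing ω.
|α| = τ/I = 0.2784/0.6875 = 0.4050 rad/s² (deceleration).
0 = ω₀ − |α|t ⇒ t = ω₀/|α| = 63.4/0.4050 = 156.5 s.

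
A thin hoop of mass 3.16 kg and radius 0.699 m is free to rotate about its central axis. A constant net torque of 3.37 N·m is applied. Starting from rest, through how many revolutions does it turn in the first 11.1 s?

I = MR² = (3.16)(0.699)² = 1.544 kg·m².
α = τ/I = 3.37/1.544 = 2.183 rad/s².
θ = ½αt² = ½(2.183)(11.1)² = 134.5 rad.
Revolutions = θ/(2π) = 21.40.

≈ 21.4 revolutions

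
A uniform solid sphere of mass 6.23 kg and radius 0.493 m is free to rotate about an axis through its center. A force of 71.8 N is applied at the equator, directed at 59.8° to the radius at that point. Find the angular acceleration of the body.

I = (2/5)MR² = (2/5)(6.23)(0.493)² = 0.6057 kg·m².
Only the tangential component produces torque: τ = F R sinθ = (71.8)(0.493) sin 59.8° = 30.59 N·m.
From τ = Iα: α = 30.59/0.6057 = 50.51 rad/s².

α ≈ 50.5 rad/s²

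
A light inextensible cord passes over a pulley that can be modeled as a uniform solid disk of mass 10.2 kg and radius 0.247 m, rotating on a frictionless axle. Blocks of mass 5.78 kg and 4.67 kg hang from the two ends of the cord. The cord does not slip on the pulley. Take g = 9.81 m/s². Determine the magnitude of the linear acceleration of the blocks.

a ≈ 0.700 m/s²

I = ½MR² = (1/2)(10.2)(0.247)² = 0.3111 kg·m².
Heavier block: m₁g − T₁ = m₁a. Lighter block: T₂ − m₂g = m₂a.
Pulley: (T₁ − T₂)R = Iα = I(a/R), so T₁ − T₂ = (I/R²)a = (1/2)M_p a = 5.100·a.
Adding the three: (m₁ − m₂)g = (m₁ + m₂ + 5.100)a, so a = (5.78 − 4.67)(9.81)/(5.78 + 4.67 + 5.100) = 0.7003 m/s².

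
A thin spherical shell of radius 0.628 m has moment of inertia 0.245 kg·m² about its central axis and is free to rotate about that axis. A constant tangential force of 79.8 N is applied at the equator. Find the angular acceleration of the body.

τ = F R = (79.8)(0.628) = 50.11 N·m.
Newton's second law for rotation, τ = Iα, gives α = τ/I = 50.11/0.2450 = 204.5 rad/s².

α ≈ 205 rad/s²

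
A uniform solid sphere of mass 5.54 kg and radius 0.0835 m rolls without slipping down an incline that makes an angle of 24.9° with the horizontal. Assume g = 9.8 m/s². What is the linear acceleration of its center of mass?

Translation along the incline: Mg sinθ − f = Ma.
Rotation about the center: fR = Iα with I = (2/5)MR². No-slip gives a = αR, so f = (I/R²)a = (2/5)M a.
Substituting: Mg sinθ = (1 + 0.4000)Ma, so a = g sinθ/(1 + 0.4000) = (9.8) sin 24.9° / 1.400 = 2.947 m/s².

a ≈ 2.95 m/s²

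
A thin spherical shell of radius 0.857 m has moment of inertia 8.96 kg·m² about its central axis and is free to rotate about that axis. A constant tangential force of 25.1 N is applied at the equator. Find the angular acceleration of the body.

α ≈ 2.40 rad/s²

τ = F R = (25.1)(0.857) = 21.51 N·m.
From τ = Iα: α = 21.51/8.960 = 2.401 rad/s².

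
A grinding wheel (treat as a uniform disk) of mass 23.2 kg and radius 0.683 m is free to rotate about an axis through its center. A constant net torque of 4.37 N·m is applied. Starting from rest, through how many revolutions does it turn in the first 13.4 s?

≈ 11.5 revolutions

I = ½MR² = (1/2)(23.2)(0.683)² = 5.411 kg·m².
α = τ/I = 4.37/5.411 = 0.8076 rad/s².
θ = ½αt² = ½(0.8076)(13.4)² = 72.50 rad.
Revolutions = θ/(2π) = 11.54.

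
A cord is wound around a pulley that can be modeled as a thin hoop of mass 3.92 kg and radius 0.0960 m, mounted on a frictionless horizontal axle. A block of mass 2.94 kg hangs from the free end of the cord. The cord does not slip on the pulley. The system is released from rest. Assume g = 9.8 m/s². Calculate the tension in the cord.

T ≈ 16.5 N

I = MR² = (3.92)(0.0960)² = 0.03613 kg·m².
Block: mg − T = ma. Pulley: TR = Iα. No-slip: a = αR, so T = (I/R²)a = 3.920·a.
Then mg = (m + 3.920)a, so a = (2.94)(9.8)/(2.94 + 3.920) = 4.200 m/s².
T = 3.920·a = 16.46 N.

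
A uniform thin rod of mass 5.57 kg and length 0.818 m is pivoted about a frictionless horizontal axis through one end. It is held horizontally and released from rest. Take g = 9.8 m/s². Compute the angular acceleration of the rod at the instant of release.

About the pivot, I = (1/3)ML² = (1/3)(5.57)(0.818)² = 1.242 kg·m².
The weight acts at the center, a distance L/2 = 0.4090 m from the pivot; τ = Mg(L/2) = 22.33 N·m.
α = τ/I = 22.33/1.242 = 17.97 rad/s².
(Equivalently α = (3g/(2L)) = 17.97 rad/s².)

α ≈ 18.0 rad/s²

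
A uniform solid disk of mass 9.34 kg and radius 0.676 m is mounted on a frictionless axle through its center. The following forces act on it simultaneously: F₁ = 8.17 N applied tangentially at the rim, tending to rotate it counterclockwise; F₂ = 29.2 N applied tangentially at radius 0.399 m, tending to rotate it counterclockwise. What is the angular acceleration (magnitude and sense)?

I = ½MR² = (1/2)(9.34)(0.676)² = 2.134 kg·m².
Taking counterclockwise as positive: τ₁ = +(8.17)(0.676) = +5.523 N·m; τ₂ = +(29.2)(0.399) = +11.65 N·m.
Net torque τ = 17.17 N·m.
α = τ/I = 17.17/2.134 = 8.047 rad/s².

α ≈ 8.05 rad/s², counterclockwise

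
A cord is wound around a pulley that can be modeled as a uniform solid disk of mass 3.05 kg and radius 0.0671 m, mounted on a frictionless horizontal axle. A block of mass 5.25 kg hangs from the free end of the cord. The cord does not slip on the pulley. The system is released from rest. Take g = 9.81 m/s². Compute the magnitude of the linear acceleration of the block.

I = ½MR² = (1/2)(3.05)(0.0671)² = 0.006866 kg·m².
Block: mg − T = ma. Pulley: TR = Iα. No-slip: a = αR, so T = (I/R²)a = 1.525·a.
Then mg = (m + 1.525)a, so a = (5.25)(9.81)/(5.25 + 1.525) = 7.602 m/s².

a ≈ 7.60 m/s²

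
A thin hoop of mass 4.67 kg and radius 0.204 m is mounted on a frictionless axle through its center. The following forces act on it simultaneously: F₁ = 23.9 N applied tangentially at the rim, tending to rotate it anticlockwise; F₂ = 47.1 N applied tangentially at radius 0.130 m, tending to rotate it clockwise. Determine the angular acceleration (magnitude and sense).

α ≈ 6.42 rad/s², clockwise

I = MR² = (4.67)(0.204)² = 0.1943 kg·m².
Taking anticlockwise as positive: τ₁ = +(23.9)(0.204) = +4.876 N·m; τ₂ = −(47.1)(0.130) = −6.123 N·m.
Net torque τ = -1.247 N·m.
α = τ/I = -1.247/0.1943 = -6.418 rad/s².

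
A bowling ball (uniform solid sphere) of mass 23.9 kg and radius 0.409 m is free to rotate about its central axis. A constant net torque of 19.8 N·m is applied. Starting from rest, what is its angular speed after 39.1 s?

ω ≈ 484 rad/s

I = (2/5)MR² = (2/5)(23.9)(0.409)² = 1.599 kg·m².
α = τ/I = 19.8/1.599 = 12.38 rad/s².
ω = ω₀ + αt = 0 + (12.38)(39.1) = 484.1 rad/s.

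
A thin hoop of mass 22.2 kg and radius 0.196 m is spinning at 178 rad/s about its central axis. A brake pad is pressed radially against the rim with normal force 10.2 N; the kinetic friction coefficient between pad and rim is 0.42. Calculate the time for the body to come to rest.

t ≈ 181 s

I = MR² = (22.2)(0.196)² = 0.8528 kg·m².
Friction force f = μN = (0.42)(10.2) = 4.284 N at the rim; torque magnitude τ = fR = 0.8397 N·m, opposing ω.
|α| = τ/I = 0.8397/0.8528 = 0.9846 rad/s² (deceleration).
0 = ω₀ − |α|t ⇒ t = ω₀/|α| = 178/0.9846 = 180.8 s.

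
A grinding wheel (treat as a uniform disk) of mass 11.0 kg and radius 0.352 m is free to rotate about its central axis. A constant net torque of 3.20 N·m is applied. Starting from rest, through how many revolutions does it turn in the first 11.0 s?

≈ 45.2 revolutions

I = ½MR² = (1/2)(11.0)(0.352)² = 0.6815 kg·m².
α = τ/I = 3.20/0.6815 = 4.696 rad/s².
θ = ½αt² = ½(4.696)(11.0)² = 284.1 rad.
Revolutions = θ/(2π) = 45.21.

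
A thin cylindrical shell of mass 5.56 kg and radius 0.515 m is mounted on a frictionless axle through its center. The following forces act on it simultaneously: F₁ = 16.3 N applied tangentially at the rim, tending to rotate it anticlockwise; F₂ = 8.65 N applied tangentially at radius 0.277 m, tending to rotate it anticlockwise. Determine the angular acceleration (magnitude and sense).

α ≈ 7.32 rad/s², anticlockwise

I = MR² = (5.56)(0.515)² = 1.475 kg·m².
Taking anticlockwise as positive: τ₁ = +(16.3)(0.515) = +8.395 N·m; τ₂ = +(8.65)(0.277) = +2.396 N·m.
Net torque τ = 10.79 N·m.
α = τ/I = 10.79/1.475 = 7.317 rad/s².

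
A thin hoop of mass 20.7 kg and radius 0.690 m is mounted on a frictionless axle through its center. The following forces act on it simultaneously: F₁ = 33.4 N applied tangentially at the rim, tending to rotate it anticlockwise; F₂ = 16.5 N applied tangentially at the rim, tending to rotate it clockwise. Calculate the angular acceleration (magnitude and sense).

I = MR² = (20.7)(0.690)² = 9.855 kg·m².
Taking anticlockwise as positive: τ₁ = +(33.4)(0.690) = +23.05 N·m; τ₂ = −(16.5)(0.690) = −11.38 N·m.
Net torque τ = 11.66 N·m.
α = τ/I = 11.66/9.855 = 1.183 rad/s².

α ≈ 1.18 rad/s², anticlockwise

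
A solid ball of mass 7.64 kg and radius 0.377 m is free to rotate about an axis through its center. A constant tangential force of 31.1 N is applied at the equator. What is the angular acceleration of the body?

α ≈ 27.0 rad/s²

I = (2/5)MR² = (2/5)(7.64)(0.377)² = 0.4343 kg·m².
τ = F R = (31.1)(0.377) = 11.72 N·m.
From τ = Iα: α = 11.72/0.4343 = 26.99 rad/s².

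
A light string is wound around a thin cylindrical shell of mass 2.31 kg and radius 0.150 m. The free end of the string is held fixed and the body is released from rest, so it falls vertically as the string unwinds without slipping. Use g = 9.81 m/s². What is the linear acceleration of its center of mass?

a ≈ 4.91 m/s²

Translation: Mg − T = Ma. Rotation about the center: TR = Iα with I = MR².
With a = αR: T = (I/R²)a = M a, so Mg = (1 + 1.000)Ma.
a = g/(1 + 1.000) = 9.81/2.000 = 4.905 m/s².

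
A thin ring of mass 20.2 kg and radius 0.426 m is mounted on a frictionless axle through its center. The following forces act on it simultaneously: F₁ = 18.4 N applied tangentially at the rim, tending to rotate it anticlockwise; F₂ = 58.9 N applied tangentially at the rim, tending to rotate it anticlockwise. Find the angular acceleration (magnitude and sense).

α ≈ 8.98 rad/s², anticlockwise

I = MR² = (20.2)(0.426)² = 3.666 kg·m².
Taking anticlockwise as positive: τ₁ = +(18.4)(0.426) = +7.838 N·m; τ₂ = +(58.9)(0.426) = +25.09 N·m.
Net torque τ = 32.93 N·m.
α = τ/I = 32.93/3.666 = 8.983 rad/s².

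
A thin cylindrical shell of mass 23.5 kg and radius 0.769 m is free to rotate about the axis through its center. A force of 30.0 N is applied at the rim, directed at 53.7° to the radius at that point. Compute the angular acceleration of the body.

I = MR² = (23.5)(0.769)² = 13.90 kg·m².
Only the tangential component produces torque: τ = F R sinθ = (30.0)(0.769) sin 53.7° = 18.59 N·m.
Newton's second law for rotation, τ = Iα, gives α = τ/I = 18.59/13.90 = 1.338 rad/s².

α ≈ 1.34 rad/s²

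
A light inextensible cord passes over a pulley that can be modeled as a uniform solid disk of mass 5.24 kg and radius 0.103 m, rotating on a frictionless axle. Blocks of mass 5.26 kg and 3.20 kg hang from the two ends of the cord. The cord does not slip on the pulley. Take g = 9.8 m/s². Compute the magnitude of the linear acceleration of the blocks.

a ≈ 1.82 m/s²

I = ½MR² = (1/2)(5.24)(0.103)² = 0.02780 kg·m².
Heavier block: m₁g − T₁ = m₁a. Lighter block: T₂ − m₂g = m₂a.
Pulley: (T₁ − T₂)R = Iα = I(a/R), so T₁ − T₂ = (I/R²)a = (1/2)M_p a = 2.620·a.
Adding the three: (m₁ − m₂)g = (m₁ + m₂ + 2.620)a, so a = (5.26 − 3.20)(9.8)/(5.26 + 3.20 + 2.620) = 1.822 m/s².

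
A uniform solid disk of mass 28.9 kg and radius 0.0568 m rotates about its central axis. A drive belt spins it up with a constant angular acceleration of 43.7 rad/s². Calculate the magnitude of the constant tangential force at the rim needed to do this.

F ≈ 35.9 N

I = ½MR² = (1/2)(28.9)(0.0568)² = 0.04662 kg·m².
The required torque is τ = Iα = (0.04662)(43.70) = 2.037 N·m.
A tangential force at the rim gives τ = FR, so F = τ/R = 2.037/0.0568 = 35.87 N.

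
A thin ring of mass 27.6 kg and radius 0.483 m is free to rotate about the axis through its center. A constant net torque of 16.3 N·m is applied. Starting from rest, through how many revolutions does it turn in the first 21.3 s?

I = MR² = (27.6)(0.483)² = 6.439 kg·m².
α = τ/I = 16.3/6.439 = 2.532 rad/s².
θ = ½αt² = ½(2.532)(21.3)² = 574.3 rad.
Revolutions = θ/(2π) = 91.40.

≈ 91.4 revolutions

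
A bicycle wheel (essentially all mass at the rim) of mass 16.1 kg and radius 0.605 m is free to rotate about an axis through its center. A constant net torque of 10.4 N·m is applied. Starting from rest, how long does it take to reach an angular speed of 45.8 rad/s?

t ≈ 26.0 s

I = MR² = (16.1)(0.605)² = 5.893 kg·m².
α = τ/I = 10.4/5.893 = 1.765 rad/s².
ω = αt ⇒ t = ω/α = 45.8/1.765 = 25.95 s.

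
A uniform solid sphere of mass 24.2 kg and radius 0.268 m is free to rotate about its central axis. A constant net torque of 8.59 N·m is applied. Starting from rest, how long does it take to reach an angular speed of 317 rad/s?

I = (2/5)MR² = (2/5)(24.2)(0.268)² = 0.6953 kg·m².
α = τ/I = 8.59/0.6953 = 12.36 rad/s².
ω = αt ⇒ t = ω/α = 317/12.36 = 25.66 s.

t ≈ 25.7 s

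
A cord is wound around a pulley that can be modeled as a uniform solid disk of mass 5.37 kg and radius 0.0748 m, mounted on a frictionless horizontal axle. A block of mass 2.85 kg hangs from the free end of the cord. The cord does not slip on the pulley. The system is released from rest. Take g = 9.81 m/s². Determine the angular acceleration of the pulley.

α ≈ 67.5 rad/s²

I = ½MR² = (1/2)(5.37)(0.0748)² = 0.01502 kg·m².
Block: mg − T = ma. Pulley: TR = Iα. No-slip: a = αR, so T = (I/R²)a = 2.685·a.
Then mg = (m + 2.685)a, so a = (2.85)(9.81)/(2.85 + 2.685) = 5.051 m/s².
α = a/R = 5.051/0.0748 = 67.53 rad/s².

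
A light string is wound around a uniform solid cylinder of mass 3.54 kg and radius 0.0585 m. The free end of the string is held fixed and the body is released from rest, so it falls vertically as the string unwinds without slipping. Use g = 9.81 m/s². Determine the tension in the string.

Translation: Mg − T = Ma. Rotation about the center: TR = Iα with I = ½MR².
With a = αR: T = (I/R²)a = (1/2)M a, so Mg = (1 + 0.5000)Ma.
a = g/(1 + 0.5000) = 9.81/1.500 = 6.540 m/s².
T = 0.5000·M·a = (0.5000)(3.54)(6.540) = 11.58 N.

T ≈ 11.6 N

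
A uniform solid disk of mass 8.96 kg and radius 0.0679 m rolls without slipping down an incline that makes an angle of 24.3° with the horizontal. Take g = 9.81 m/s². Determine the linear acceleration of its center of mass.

Translation along the incline: Mg sinθ − f = Ma.
Rotation about the center: fR = Iα with I = ½MR². No-slip gives a = αR, so f = (I/R²)a = (1/2)M a.
Substituting: Mg sinθ = (1 + 0.5000)Ma, so a = g sinθ/(1 + 0.5000) = (9.81) sin 24.3° / 1.500 = 2.691 m/s².

a ≈ 2.69 m/s²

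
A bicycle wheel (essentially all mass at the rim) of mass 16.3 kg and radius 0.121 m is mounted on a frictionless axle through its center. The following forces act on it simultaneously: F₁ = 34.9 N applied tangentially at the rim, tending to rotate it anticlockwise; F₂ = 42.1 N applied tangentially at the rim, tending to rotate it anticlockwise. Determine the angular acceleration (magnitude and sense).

α ≈ 39.0 rad/s², anticlockwise

I = MR² = (16.3)(0.121)² = 0.2386 kg·m².
Taking anticlockwise as positive: τ₁ = +(34.9)(0.121) = +4.223 N·m; τ₂ = +(42.1)(0.121) = +5.094 N·m.
Net torque τ = 9.317 N·m.
α = τ/I = 9.317/0.2386 = 39.04 rad/s².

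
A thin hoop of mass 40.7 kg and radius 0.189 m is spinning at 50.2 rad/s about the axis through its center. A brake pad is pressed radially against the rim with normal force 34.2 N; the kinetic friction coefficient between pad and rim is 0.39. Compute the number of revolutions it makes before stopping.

I = MR² = (40.7)(0.189)² = 1.454 kg·m².
Friction force f = μN = (0.39)(34.2) = 13.34 N at the rim; torque magnitude τ = fR = 2.521 N·m, opposing ω.
|α| = τ/I = 2.521/1.454 = 1.734 rad/s² (deceleration).
ω² = ω₀² − 2|α|θ with ω = 0 ⇒ θ = ω₀²/(2|α|) = 726.7 rad = 115.7 rev.

≈ 116 revolutions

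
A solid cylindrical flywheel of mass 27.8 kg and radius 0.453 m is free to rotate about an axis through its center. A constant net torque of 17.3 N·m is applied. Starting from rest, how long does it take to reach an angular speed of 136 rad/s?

t ≈ 22.4 s

I = ½MR² = (1/2)(27.8)(0.453)² = 2.852 kg·m².
α = τ/I = 17.3/2.852 = 6.065 rad/s².
ω = αt ⇒ t = ω/α = 136/6.065 = 22.42 s.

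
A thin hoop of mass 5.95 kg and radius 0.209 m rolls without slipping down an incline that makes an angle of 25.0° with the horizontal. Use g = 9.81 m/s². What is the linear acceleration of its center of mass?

Translation along the incline: Mg sinθ − f = Ma.
Rotation about the center: fR = Iα with I = MR². No-slip gives a = αR, so f = (I/R²)a = M a.
Substituting: Mg sinθ = (1 + 1.000)Ma, so a = g sinθ/(1 + 1.000) = (9.81) sin 25.0° / 2.000 = 2.073 m/s².

a ≈ 2.07 m/s²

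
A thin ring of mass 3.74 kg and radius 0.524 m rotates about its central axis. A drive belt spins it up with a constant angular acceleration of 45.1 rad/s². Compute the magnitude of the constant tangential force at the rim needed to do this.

F ≈ 88.4 N

I = MR² = (3.74)(0.524)² = 1.027 kg·m².
The required torque is τ = Iα = (1.027)(45.10) = 46.31 N·m.
A tangential force at the rim gives τ = FR, so F = τ/R = 46.31/0.524 = 88.39 N.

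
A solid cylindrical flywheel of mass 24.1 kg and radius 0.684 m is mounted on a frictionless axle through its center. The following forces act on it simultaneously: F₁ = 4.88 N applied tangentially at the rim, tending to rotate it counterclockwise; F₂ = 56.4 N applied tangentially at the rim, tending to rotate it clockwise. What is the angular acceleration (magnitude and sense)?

I = ½MR² = (1/2)(24.1)(0.684)² = 5.638 kg·m².
Taking counterclockwise as positive: τ₁ = +(4.88)(0.684) = +3.338 N·m; τ₂ = −(56.4)(0.684) = −38.58 N·m.
Net torque τ = -35.24 N·m.
α = τ/I = -35.24/5.638 = -6.251 rad/s².

α ≈ 6.25 rad/s², clockwise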